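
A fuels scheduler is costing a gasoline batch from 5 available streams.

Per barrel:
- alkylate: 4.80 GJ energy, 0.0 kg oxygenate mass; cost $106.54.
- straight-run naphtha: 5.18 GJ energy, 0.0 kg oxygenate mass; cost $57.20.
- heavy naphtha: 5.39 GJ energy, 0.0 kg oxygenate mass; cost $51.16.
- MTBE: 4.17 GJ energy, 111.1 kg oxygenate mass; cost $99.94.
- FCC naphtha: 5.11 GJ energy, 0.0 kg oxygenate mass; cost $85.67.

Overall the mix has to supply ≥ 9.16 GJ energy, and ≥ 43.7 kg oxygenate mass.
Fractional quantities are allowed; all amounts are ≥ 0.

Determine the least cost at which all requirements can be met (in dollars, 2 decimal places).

$110.69

Set it up as a linear program. Let x1 = barrels of alkylate, x2 = barrels of straight-run naphtha, x3 = barrels of heavy naphtha, x4 = barrels of MTBE, x5 = barrels of FCC naphtha.
Minimise 106.54x1 + 57.2x2 + 51.16x3 + 99.94x4 + 85.67x5 s.t.:
  4.8x1 + 5.18x2 + 5.39x3 + 4.17x4 + 5.11x5 ≥ 9.16   (energy)
  111.1x4 ≥ 43.7   (oxygenate mass)
  x1, x2, x3, x4, x5 ≥ 0.
The minimum-cost mix takes nothing from alkylate, straight-run naphtha, FCC naphtha — only heavy naphtha, MTBE. Binding constraints: energy and oxygenate mass.
Solving gives x3 = 1.39513, x4 = 0.393339.
Cost = 51.16·1.39513 + 99.94·0.393339 = 110.6852.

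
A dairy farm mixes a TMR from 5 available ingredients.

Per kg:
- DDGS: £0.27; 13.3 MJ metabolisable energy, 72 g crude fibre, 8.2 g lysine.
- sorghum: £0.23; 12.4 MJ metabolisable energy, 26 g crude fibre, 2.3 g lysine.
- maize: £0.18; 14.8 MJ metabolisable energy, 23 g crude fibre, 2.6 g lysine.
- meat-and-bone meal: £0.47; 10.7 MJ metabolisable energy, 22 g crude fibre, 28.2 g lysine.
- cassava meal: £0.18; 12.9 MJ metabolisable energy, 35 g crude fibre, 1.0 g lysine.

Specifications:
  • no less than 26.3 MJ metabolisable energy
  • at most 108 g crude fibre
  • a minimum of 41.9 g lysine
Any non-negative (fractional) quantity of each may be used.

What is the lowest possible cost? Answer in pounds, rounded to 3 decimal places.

£0.801

Let x1 = kg of DDGS, x2 = kg of sorghum, x3 = kg of maize, x4 = kg of meat-and-bone meal, x5 = kg of cassava meal.
Minimize 0.27x1 + 0.23x2 + 0.18x3 + 0.47x4 + 0.18x5 s.t.:
  13.3x1 + 12.4x2 + 14.8x3 + 10.7x4 + 12.9x5 ≥ 26.3   (metabolisable energy)
  72x1 + 26x2 + 23x3 + 22x4 + 35x5 ≤ 108   (crude fibre)
  8.2x1 + 2.3x2 + 2.6x3 + 28.2x4 + 1x5 ≥ 41.9   (lysine)
  x1, x2, x3, x4, x5 ≥ 0.
The minimum-cost mix takes nothing from DDGS, sorghum, cassava meal — only maize, meat-and-bone meal. There the metabolisable energy and lysine constraints are tight.
That vertex is x3 = 0.753, x4 = 1.416.
Cost = 0.18·0.753 + 0.47·1.416 = 0.80106.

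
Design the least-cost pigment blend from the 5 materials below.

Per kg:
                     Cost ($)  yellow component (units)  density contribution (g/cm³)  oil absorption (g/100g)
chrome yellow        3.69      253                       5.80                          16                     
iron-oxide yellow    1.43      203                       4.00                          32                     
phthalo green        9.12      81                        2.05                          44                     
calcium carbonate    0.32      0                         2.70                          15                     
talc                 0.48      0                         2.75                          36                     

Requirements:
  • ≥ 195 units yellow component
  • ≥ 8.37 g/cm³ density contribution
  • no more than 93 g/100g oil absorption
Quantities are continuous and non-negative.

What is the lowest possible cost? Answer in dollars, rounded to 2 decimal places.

Let x1 = kg of chrome yellow, x2 = kg of iron-oxide yellow, x3 = kg of phthalo green, x4 = kg of calcium carbonate, x5 = kg of talc.
Minimise 3.69x1 + 1.43x2 + 9.12x3 + 0.32x4 + 0.48x5 s.t.:
  253x1 + 203x2 + 81x3 ≥ 195   (yellow component)
  5.8x1 + 4x2 + 2.05x3 + 2.7x4 + 2.75x5 ≥ 8.37   (density contribution)
  16x1 + 32x2 + 44x3 + 15x4 + 36x5 ≤ 93   (oil absorption)
  x1, x2, x3, x4, x5 ≥ 0.
The cheapest feasible vertex uses only iron-oxide yellow, calcium carbonate; chrome yellow, phthalo green, talc are not used. Binding constraints: yellow component and density contribution.
That vertex is x2 = 0.9606, x4 = 1.677.
Cost = 1.43·0.9606 + 0.32·1.677 = 1.9103.

$1.91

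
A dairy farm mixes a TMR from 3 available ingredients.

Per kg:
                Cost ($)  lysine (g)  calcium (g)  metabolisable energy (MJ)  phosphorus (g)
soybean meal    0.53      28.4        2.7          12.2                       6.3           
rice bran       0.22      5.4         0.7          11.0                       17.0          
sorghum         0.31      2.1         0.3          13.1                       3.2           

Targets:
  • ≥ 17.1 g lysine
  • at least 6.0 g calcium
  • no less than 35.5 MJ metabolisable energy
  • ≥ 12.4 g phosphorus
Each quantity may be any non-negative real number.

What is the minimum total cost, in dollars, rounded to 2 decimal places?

Let x1 = kg of soybean meal, x2 = kg of rice bran, x3 = kg of sorghum.
Minimize 0.53x1 + 0.22x2 + 0.31x3 s.t.:
  28.4x1 + 5.4x2 + 2.1x3 ≥ 17.1   (lysine)
  2.7x1 + 0.7x2 + 0.3x3 ≥ 6   (calcium)
  12.2x1 + 11x2 + 13.1x3 ≥ 35.5   (metabolisable energy)
  6.3x1 + 17x2 + 3.2x3 ≥ 12.4   (phosphorus)
  x1, x2, x3 ≥ 0.
The minimum-cost mix takes nothing from sorghum — only soybean meal, rice bran. Binding constraints: calcium and metabolisable energy.
Solving gives x1 = 1.945, x2 = 1.07.
Hence cost = 0.53·1.945 + 0.22·1.07 = $1.2663.

$1.27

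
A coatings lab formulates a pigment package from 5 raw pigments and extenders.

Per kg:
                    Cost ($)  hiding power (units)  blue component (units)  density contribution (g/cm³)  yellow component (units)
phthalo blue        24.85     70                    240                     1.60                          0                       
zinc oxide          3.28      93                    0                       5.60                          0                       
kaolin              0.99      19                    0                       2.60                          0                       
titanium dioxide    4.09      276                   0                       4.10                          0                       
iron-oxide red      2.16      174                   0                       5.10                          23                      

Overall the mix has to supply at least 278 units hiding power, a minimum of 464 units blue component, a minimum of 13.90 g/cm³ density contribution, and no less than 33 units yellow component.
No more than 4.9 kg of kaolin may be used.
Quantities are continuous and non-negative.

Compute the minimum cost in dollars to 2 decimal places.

This is a linear program. Let x1 = kg of phthalo blue, x2 = kg of zinc oxide, x3 = kg of kaolin, x4 = kg of titanium dioxide, x5 = kg of iron-oxide red.
min 24.85x1 + 3.28x2 + 0.99x3 + 4.09x4 + 2.16x5 with:
  70x1 + 93x2 + 19x3 + 276x4 + 174x5 ≥ 278   (hiding power)
  240x1 ≥ 464   (blue component)
  1.6x1 + 5.6x2 + 2.6x3 + 4.1x4 + 5.1x5 ≥ 13.9   (density contribution)
  23x5 ≥ 33   (yellow component)
  x3 ≤ 4.9
  x1, x2, x3, x4, x5 ≥ 0.
The optimal basis is {phthalo blue, kaolin, iron-oxide red}; zinc oxide, titanium dioxide drop out. There the blue component, density contribution, yellow component constraints are tight.
Optimal quantities: phthalo blue = 1.9333 kg, kaolin = 1.342 kg, iron-oxide red = 1.4348 kg.
Cost = 24.85·1.9333 + 0.99·1.342 + 2.16·1.4348 = 52.4703.

$52.47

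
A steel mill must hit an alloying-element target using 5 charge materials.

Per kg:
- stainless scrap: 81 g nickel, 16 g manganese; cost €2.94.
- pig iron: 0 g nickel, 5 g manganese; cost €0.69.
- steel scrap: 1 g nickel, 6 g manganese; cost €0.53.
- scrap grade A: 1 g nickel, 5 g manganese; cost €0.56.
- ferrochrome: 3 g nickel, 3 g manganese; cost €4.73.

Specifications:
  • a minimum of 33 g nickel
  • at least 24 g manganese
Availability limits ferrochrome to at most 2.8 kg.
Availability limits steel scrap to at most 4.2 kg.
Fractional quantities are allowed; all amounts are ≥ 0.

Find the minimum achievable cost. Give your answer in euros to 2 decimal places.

Treat it as an LP. Let x1 = kg of stainless scrap, x2 = kg of pig iron, x3 = kg of steel scrap, x4 = kg of scrap grade A, x5 = kg of ferrochrome.
min 2.94x1 + 0.69x2 + 0.53x3 + 0.56x4 + 4.73x5 s.t.:
  81x1 + 1x3 + 1x4 + 3x5 ≥ 33   (nickel)
  16x1 + 5x2 + 6x3 + 5x4 + 3x5 ≥ 24   (manganese)
  x5 ≤ 2.8
  x3 ≤ 4.2
  x1, x2, x3, x4, x5 ≥ 0.
The cheapest feasible vertex uses only stainless scrap, steel scrap; pig iron, scrap grade A, ferrochrome are not used. Binding constraints: nickel and manganese.
Solving gives x1 = 0.3702, x3 = 3.013.
Total cost: 2.94·0.3702 + 0.53·3.013 = 2.6853.

€2.69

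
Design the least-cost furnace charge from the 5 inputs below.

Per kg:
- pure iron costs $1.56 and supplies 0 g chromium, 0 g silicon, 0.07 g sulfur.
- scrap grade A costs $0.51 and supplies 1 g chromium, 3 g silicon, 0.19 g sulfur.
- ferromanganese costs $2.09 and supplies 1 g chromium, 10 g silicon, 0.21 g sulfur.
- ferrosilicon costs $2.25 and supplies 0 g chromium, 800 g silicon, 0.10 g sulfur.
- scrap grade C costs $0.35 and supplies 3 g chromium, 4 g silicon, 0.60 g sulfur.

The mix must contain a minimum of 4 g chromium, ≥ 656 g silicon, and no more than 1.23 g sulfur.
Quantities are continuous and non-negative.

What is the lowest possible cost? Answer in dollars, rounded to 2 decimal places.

Let x1 = kg of pure iron, x2 = kg of scrap grade A, x3 = kg of ferromanganese, x4 = kg of ferrosilicon, x5 = kg of scrap grade C.
Minimise 1.56x1 + 0.51x2 + 2.09x3 + 2.25x4 + 0.35x5 subject to:
  1x2 + 1x3 + 3x5 ≥ 4   (chromium)
  3x2 + 10x3 + 800x4 + 4x5 ≥ 656   (silicon)
  0.07x1 + 0.19x2 + 0.21x3 + 0.1x4 + 0.6x5 ≤ 1.23   (sulfur)
  x1, x2, x3, x4, x5 ≥ 0.
At the optimum only ferrosilicon, scrap grade C are positive (pure iron, scrap grade A, ferromanganese = 0). There the chromium and silicon constraints are tight.
Optimal quantities: ferrosilicon = 0.8133 kg, scrap grade C = 1.333 kg.
Cost = 2.25·0.8133 + 0.35·1.333 = 2.2965.

$2.30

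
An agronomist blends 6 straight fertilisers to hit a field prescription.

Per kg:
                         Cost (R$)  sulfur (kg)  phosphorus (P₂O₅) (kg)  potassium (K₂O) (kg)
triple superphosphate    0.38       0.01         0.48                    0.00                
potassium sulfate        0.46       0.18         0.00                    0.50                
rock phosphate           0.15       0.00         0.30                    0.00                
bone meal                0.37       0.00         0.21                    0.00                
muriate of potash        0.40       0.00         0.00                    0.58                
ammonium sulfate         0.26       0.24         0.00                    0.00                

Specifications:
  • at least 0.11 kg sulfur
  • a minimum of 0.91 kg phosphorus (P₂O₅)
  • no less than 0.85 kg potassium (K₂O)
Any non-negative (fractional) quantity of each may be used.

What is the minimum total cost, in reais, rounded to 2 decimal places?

Set it up as a linear program. Let x1 = kg of triple superphosphate, x2 = kg of potassium sulfate, x3 = kg of rock phosphate, x4 = kg of bone meal, x5 = kg of muriate of potash, x6 = kg of ammonium sulfate.
Minimise 0.38x1 + 0.46x2 + 0.15x3 + 0.37x4 + 0.4x5 + 0.26x6 s.t.:
  0.01x1 + 0.18x2 + 0.24x6 ≥ 0.11   (sulfur)
  0.48x1 + 0.3x3 + 0.21x4 ≥ 0.91   (phosphorus (P₂O₅))
  0.5x2 + 0.58x5 ≥ 0.85   (potassium (K₂O))
  x1, x2, x3, x4, x5, x6 ≥ 0.
The optimal basis is {potassium sulfate, rock phosphate, muriate of potash}; triple superphosphate, bone meal, ammonium sulfate drop out. The sulfur, phosphorus (P₂O₅), potassium (K₂O) requirements are met with equality.
Solving gives x2 = 0.6111, x3 = 3.033, x5 = 0.9387.
Total cost: 0.46·0.6111 + 0.15·3.033 + 0.4·0.9387 = 1.1115.

R$1.11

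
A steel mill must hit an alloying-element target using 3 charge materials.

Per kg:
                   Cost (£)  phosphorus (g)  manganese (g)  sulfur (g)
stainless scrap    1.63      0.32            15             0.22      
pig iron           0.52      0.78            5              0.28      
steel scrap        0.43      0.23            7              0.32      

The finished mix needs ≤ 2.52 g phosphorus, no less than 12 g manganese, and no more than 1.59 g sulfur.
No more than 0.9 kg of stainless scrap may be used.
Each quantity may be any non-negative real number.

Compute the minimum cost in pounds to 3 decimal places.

£0.737

Let x1 = kg of stainless scrap, x2 = kg of pig iron, x3 = kg of steel scrap.
Minimize 1.63x1 + 0.52x2 + 0.43x3 with:
  0.32x1 + 0.78x2 + 0.23x3 ≤ 2.52   (phosphorus)
  15x1 + 5x2 + 7x3 ≥ 12   (manganese)
  0.22x1 + 0.28x2 + 0.32x3 ≤ 1.59   (sulfur)
  x1 ≤ 0.9
  x1, x2, x3 ≥ 0.
The cheapest feasible vertex uses only steel scrap; stainless scrap, pig iron are not used. The manganese requirement is met with equality.
That vertex is x3 = 1.714.
Total cost: 0.43·1.714 = 0.73702.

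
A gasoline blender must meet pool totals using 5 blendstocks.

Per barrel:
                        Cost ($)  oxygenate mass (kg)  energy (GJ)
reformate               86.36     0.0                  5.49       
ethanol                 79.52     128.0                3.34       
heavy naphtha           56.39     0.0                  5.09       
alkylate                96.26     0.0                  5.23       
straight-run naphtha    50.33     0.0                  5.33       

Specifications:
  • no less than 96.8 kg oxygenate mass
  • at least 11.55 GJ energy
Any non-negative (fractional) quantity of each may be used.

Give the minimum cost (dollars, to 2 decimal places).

$145.35

Let x1 = barrels of reformate, x2 = barrels of ethanol, x3 = barrels of heavy naphtha, x4 = barrels of alkylate, x5 = barrels of straight-run naphtha.
Minimise 86.36x1 + 79.52x2 + 56.39x3 + 96.26x4 + 50.33x5 subject to:
  128x2 ≥ 96.8   (oxygenate mass)
  5.49x1 + 3.34x2 + 5.09x3 + 5.23x4 + 5.33x5 ≥ 11.55   (energy)
  x1, x2, x3, x4, x5 ≥ 0.
The minimum-cost mix takes nothing from reformate, heavy naphtha, alkylate — only ethanol, straight-run naphtha. The oxygenate mass and energy requirements are met with equality.
So ethanol = 0.75625 barrels, straight-run naphtha = 1.6931 barrels.
Cost = 79.52·0.75625 + 50.33·1.6931 = 145.3507.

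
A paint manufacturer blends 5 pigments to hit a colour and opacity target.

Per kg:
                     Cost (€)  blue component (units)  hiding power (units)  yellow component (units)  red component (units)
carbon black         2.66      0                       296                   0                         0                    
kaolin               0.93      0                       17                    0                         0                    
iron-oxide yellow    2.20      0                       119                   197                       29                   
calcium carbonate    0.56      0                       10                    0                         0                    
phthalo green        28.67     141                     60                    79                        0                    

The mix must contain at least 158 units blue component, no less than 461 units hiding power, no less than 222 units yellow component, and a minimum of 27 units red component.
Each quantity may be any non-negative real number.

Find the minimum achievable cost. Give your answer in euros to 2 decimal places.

€36.72

Let x1 = kg of carbon black, x2 = kg of kaolin, x3 = kg of iron-oxide yellow, x4 = kg of calcium carbonate, x5 = kg of phthalo green.
Minimise 2.66x1 + 0.93x2 + 2.2x3 + 0.56x4 + 28.67x5 s.t.:
  141x5 ≥ 158   (blue component)
  296x1 + 17x2 + 119x3 + 10x4 + 60x5 ≥ 461   (hiding power)
  197x3 + 79x5 ≥ 222   (yellow component)
  29x3 ≥ 27   (red component)
  x1, x2, x3, x4, x5 ≥ 0.
The minimum-cost mix takes nothing from kaolin, calcium carbonate — only carbon black, iron-oxide yellow, phthalo green. The blue component, hiding power, red component requirements are met with equality.
So carbon black = 0.95599 kg, iron-oxide yellow = 0.93103 kg, phthalo green = 1.1206 kg.
Objective = 2.66·0.95599 + 2.2·0.93103 + 28.67·1.1206 = 36.7188.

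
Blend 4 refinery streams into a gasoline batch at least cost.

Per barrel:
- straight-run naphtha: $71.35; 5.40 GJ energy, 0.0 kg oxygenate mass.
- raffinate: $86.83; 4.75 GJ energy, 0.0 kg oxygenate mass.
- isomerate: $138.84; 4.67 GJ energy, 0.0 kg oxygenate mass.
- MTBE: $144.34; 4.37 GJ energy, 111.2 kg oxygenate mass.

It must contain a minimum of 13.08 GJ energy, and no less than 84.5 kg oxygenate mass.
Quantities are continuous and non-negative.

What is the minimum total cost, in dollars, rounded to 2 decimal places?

This is a linear program. Let x1 = barrels of straight-run naphtha, x2 = barrels of raffinate, x3 = barrels of isomerate, x4 = barrels of MTBE.
Minimise 71.35x1 + 86.83x2 + 138.84x3 + 144.34x4 with:
  5.4x1 + 4.75x2 + 4.67x3 + 4.37x4 ≥ 13.08   (energy)
  111.2x4 ≥ 84.5   (oxygenate mass)
  x1, x2, x3, x4 ≥ 0.
The minimum-cost mix takes nothing from raffinate, isomerate — only straight-run naphtha, MTBE. The energy and oxygenate mass requirements are met with equality.
That vertex is x1 = 1.8073, x4 = 0.75989.
Total cost: 71.35·1.8073 + 144.34·0.75989 = 238.6334.

$238.63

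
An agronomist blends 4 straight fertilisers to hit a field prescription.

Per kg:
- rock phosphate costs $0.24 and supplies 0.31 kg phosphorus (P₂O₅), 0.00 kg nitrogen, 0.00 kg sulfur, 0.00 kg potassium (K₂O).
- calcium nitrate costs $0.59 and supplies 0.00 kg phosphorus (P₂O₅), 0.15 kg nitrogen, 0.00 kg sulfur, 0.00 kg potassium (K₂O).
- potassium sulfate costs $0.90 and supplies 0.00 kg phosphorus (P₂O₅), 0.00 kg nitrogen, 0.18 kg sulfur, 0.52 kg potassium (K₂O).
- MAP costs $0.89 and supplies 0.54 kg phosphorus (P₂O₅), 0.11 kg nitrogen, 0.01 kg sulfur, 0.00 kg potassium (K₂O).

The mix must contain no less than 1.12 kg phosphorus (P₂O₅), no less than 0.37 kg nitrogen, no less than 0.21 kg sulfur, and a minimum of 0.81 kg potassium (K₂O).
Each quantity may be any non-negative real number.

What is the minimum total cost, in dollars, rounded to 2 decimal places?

Set it up as a linear program. Let x1 = kg of rock phosphate, x2 = kg of calcium nitrate, x3 = kg of potassium sulfate, x4 = kg of MAP.
Minimise 0.24x1 + 0.59x2 + 0.9x3 + 0.89x4 subject to:
  0.31x1 + 0.54x4 ≥ 1.12   (phosphorus (P₂O₅))
  0.15x2 + 0.11x4 ≥ 0.37   (nitrogen)
  0.18x3 + 0.01x4 ≥ 0.21   (sulfur)
  0.52x3 ≥ 0.81   (potassium (K₂O))
  x1, x2, x3, x4 ≥ 0.
The optimal basis is {rock phosphate, calcium nitrate, potassium sulfate}; MAP drops out. The phosphorus (P₂O₅), nitrogen, potassium (K₂O) requirements are met with equality.
So rock phosphate = 3.613 kg, calcium nitrate = 2.467 kg, potassium sulfate = 1.558 kg.
Cost = 0.24·3.613 + 0.59·2.467 + 0.9·1.558 = 3.7249.

$3.72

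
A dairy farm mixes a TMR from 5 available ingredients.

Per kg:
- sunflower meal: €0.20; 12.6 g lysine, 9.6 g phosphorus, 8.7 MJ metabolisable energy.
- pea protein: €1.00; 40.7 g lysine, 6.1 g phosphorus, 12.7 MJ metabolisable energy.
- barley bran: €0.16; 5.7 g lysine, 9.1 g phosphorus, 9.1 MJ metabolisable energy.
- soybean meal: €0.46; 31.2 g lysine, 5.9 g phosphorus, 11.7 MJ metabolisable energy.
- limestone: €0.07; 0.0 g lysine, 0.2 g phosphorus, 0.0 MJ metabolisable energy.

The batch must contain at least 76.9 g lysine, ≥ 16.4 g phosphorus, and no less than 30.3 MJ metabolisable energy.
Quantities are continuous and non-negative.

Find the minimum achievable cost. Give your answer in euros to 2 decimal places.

€1.14

Let x1 = kg of sunflower meal, x2 = kg of pea protein, x3 = kg of barley bran, x4 = kg of soybean meal, x5 = kg of limestone.
Minimize 0.2x1 + 1x2 + 0.16x3 + 0.46x4 + 0.07x5 with:
  12.6x1 + 40.7x2 + 5.7x3 + 31.2x4 ≥ 76.9   (lysine)
  9.6x1 + 6.1x2 + 9.1x3 + 5.9x4 + 0.2x5 ≥ 16.4   (phosphorus)
  8.7x1 + 12.7x2 + 9.1x3 + 11.7x4 ≥ 30.3   (metabolisable energy)
  x1, x2, x3, x4, x5 ≥ 0.
The cheapest feasible vertex uses only sunflower meal, soybean meal; pea protein, barley bran, limestone are not used. Binding constraints: lysine and metabolisable energy.
So sunflower meal = 0.3679 kg, soybean meal = 2.316 kg.
Objective = 0.2·0.3679 + 0.46·2.316 = 1.1389.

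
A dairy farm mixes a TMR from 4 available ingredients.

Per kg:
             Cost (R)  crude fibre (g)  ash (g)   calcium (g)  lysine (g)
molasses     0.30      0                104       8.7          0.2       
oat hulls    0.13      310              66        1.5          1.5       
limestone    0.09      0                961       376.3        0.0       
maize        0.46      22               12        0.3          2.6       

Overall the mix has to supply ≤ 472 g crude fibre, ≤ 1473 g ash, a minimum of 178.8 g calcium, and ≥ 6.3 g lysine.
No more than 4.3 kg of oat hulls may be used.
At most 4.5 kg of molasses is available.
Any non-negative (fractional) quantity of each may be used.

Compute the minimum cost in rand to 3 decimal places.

Let x1 = kg of molasses, x2 = kg of oat hulls, x3 = kg of limestone, x4 = kg of maize.
Minimize 0.3x1 + 0.13x2 + 0.09x3 + 0.46x4 subject to:
  310x2 + 22x4 ≤ 472   (crude fibre)
  104x1 + 66x2 + 961x3 + 12x4 ≤ 1473   (ash)
  8.7x1 + 1.5x2 + 376.3x3 + 0.3x4 ≥ 178.8   (calcium)
  0.2x1 + 1.5x2 + 2.6x4 ≥ 6.3   (lysine)
  x2 ≤ 4.3
  x1 ≤ 4.5
  x1, x2, x3, x4 ≥ 0.
The cheapest feasible vertex uses only oat hulls, limestone, maize; molasses is not used. There the crude fibre, calcium, lysine constraints are tight.
That vertex is x2 = 1.408, x3 = 0.4683, x4 = 1.611.
Cost = 0.13·1.408 + 0.09·0.4683 + 0.46·1.611 = 0.96625.

R0.966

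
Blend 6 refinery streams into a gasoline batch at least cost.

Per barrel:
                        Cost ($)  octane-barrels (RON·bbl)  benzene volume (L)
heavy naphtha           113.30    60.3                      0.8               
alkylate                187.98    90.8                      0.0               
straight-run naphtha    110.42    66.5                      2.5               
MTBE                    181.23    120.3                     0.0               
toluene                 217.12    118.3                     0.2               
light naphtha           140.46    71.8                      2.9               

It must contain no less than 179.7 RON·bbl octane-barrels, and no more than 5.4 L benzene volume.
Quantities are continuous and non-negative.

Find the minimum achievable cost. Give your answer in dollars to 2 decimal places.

Let x1 = barrels of heavy naphtha, x2 = barrels of alkylate, x3 = barrels of straight-run naphtha, x4 = barrels of MTBE, x5 = barrels of toluene, x6 = barrels of light naphtha.
Minimize 113.3x1 + 187.98x2 + 110.42x3 + 181.23x4 + 217.12x5 + 140.46x6 with:
  60.3x1 + 90.8x2 + 66.5x3 + 120.3x4 + 118.3x5 + 71.8x6 ≥ 179.7   (octane-barrels)
  0.8x1 + 2.5x3 + 0.2x5 + 2.9x6 ≤ 5.4   (benzene volume)
  x1, x2, x3, x4, x5, x6 ≥ 0.
The optimal basis is {MTBE}; heavy naphtha, alkylate, straight-run naphtha, toluene, light naphtha drop out. There the octane-barrels constraint is tight.
Solving gives x4 = 1.4938.
Hence cost = 181.23·1.4938 = $270.7214.

$270.72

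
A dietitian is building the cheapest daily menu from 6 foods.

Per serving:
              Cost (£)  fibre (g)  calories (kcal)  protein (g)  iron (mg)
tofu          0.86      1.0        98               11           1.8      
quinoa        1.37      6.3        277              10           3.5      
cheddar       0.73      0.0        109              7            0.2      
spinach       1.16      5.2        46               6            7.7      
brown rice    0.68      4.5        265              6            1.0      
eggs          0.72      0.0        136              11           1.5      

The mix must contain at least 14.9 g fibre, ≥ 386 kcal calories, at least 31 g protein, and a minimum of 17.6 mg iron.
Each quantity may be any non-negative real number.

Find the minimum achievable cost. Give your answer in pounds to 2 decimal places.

Treat it as an LP. Let x1 = servings of tofu, x2 = servings of quinoa, x3 = servings of cheddar, x4 = servings of spinach, x5 = servings of brown rice, x6 = servings of eggs.
Minimize 0.86x1 + 1.37x2 + 0.73x3 + 1.16x4 + 0.68x5 + 0.72x6 subject to:
  1x1 + 6.3x2 + 5.2x4 + 4.5x5 ≥ 14.9   (fibre)
  98x1 + 277x2 + 109x3 + 46x4 + 265x5 + 136x6 ≥ 386   (calories)
  11x1 + 10x2 + 7x3 + 6x4 + 6x5 + 11x6 ≥ 31   (protein)
  1.8x1 + 3.5x2 + 0.2x3 + 7.7x4 + 1x5 + 1.5x6 ≥ 17.6   (iron)
  x1, x2, x3, x4, x5, x6 ≥ 0.
The minimum-cost mix takes nothing from tofu, quinoa, cheddar — only spinach, brown rice, eggs. The fibre, protein, iron requirements are met with equality.
Optimal quantities: spinach = 1.914 servings, brown rice = 1.099 servings, eggs = 1.175 servings.
Hence cost = 1.16·1.914 + 0.68·1.099 + 0.72·1.175 = £3.8136.

£3.81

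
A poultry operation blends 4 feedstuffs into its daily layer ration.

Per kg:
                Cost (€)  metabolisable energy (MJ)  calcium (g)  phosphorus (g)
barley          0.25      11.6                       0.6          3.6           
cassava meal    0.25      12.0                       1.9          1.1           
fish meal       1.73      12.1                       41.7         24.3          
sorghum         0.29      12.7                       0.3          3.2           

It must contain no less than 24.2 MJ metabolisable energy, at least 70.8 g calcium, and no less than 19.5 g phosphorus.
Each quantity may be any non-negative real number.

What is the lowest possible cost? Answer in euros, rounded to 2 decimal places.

€2.99

Set it up as a linear program. Let x1 = kg of barley, x2 = kg of cassava meal, x3 = kg of fish meal, x4 = kg of sorghum.
Minimize 0.25x1 + 0.25x2 + 1.73x3 + 0.29x4 s.t.:
  11.6x1 + 12x2 + 12.1x3 + 12.7x4 ≥ 24.2   (metabolisable energy)
  0.6x1 + 1.9x2 + 41.7x3 + 0.3x4 ≥ 70.8   (calcium)
  3.6x1 + 1.1x2 + 24.3x3 + 3.2x4 ≥ 19.5   (phosphorus)
  x1, x2, x3, x4 ≥ 0.
The optimal basis is {cassava meal, fish meal}; barley, sorghum drop out. Binding constraints: metabolisable energy and calcium.
Optimal quantities: cassava meal = 0.3193 kg, fish meal = 1.683 kg.
Cost = 0.25·0.3193 + 1.73·1.683 = 2.9914.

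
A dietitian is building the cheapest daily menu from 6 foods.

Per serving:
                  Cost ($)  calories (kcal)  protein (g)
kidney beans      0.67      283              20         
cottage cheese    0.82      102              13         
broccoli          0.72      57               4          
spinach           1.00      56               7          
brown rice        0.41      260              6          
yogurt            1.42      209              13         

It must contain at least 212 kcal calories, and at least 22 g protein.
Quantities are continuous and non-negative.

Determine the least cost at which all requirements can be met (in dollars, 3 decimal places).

$0.737

Let x1 = servings of kidney beans, x2 = servings of cottage cheese, x3 = servings of broccoli, x4 = servings of spinach, x5 = servings of brown rice, x6 = servings of yogurt.
min 0.67x1 + 0.82x2 + 0.72x3 + 1x4 + 0.41x5 + 1.42x6 s.t.:
  283x1 + 102x2 + 57x3 + 56x4 + 260x5 + 209x6 ≥ 212   (calories)
  20x1 + 13x2 + 4x3 + 7x4 + 6x5 + 13x6 ≥ 22   (protein)
  x1, x2, x3, x4, x5, x6 ≥ 0.
The optimal basis is {kidney beans}; cottage cheese, broccoli, spinach, brown rice, yogurt drop out. Binding constraint: protein.
So kidney beans = 1.1 servings.
Hence cost = 0.67·1.1 = $0.73700.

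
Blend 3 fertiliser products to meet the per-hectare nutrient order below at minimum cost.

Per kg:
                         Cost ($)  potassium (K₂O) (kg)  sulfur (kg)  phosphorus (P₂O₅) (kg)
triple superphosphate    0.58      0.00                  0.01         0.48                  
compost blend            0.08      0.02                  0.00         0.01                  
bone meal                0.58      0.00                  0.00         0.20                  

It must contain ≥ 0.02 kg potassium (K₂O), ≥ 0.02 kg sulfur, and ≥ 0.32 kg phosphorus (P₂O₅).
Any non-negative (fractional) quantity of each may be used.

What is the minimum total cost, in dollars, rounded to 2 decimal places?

Let x1 = kg of triple superphosphate, x2 = kg of compost blend, x3 = kg of bone meal.
Minimize 0.58x1 + 0.08x2 + 0.58x3 subject to:
  0.02x2 ≥ 0.02   (potassium (K₂O))
  0.01x1 ≥ 0.02   (sulfur)
  0.48x1 + 0.01x2 + 0.2x3 ≥ 0.32   (phosphorus (P₂O₅))
  x1, x2, x3 ≥ 0.
The cheapest feasible vertex uses only triple superphosphate, compost blend; bone meal is not used. There the potassium (K₂O) and sulfur constraints are tight.
So triple superphosphate = 2 kg, compost blend = 1 kg.
Objective = 0.58·2 + 0.08·1 = 1.2400.

$1.24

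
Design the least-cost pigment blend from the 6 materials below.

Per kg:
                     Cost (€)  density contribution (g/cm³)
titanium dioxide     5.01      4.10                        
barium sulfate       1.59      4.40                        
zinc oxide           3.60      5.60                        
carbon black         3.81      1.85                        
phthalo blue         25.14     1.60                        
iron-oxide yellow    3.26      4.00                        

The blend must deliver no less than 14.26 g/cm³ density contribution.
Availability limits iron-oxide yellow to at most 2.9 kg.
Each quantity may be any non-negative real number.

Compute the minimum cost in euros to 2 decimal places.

Set it up as a linear program. Let x1 = kg of titanium dioxide, x2 = kg of barium sulfate, x3 = kg of zinc oxide, x4 = kg of carbon black, x5 = kg of phthalo blue, x6 = kg of iron-oxide yellow.
Minimise 5.01x1 + 1.59x2 + 3.6x3 + 3.81x4 + 25.14x5 + 3.26x6 with:
  4.1x1 + 4.4x2 + 5.6x3 + 1.85x4 + 1.6x5 + 4x6 ≥ 14.26   (density contribution)
  x6 ≤ 2.9
  x1, x2, x3, x4, x5, x6 ≥ 0.
The minimum-cost mix takes nothing from titanium dioxide, zinc oxide, carbon black, phthalo blue, iron-oxide yellow — only barium sulfate. Binding constraint: density contribution.
So barium sulfate = 3.241 kg.
Cost = 1.59·3.241 = 5.1532.

€5.15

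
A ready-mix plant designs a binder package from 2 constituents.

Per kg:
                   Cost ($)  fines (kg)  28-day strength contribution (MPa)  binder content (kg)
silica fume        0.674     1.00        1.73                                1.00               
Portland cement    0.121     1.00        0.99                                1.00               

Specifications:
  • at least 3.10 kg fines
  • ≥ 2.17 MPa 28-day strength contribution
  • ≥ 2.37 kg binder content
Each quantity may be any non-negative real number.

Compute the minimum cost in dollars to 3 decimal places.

Let x1 = kg of silica fume, x2 = kg of Portland cement.
Minimise 0.674x1 + 0.121x2 s.t.:
  1x1 + 1x2 ≥ 3.1   (fines)
  1.73x1 + 0.99x2 ≥ 2.17   (28-day strength contribution)
  1x1 + 1x2 ≥ 2.37   (binder content)
  x1, x2 ≥ 0.
The cheapest feasible vertex uses only Portland cement; silica fume is not used. Binding constraint: fines.
That vertex is x2 = 3.1.
Objective = 0.121·3.1 = 0.37510.

$0.375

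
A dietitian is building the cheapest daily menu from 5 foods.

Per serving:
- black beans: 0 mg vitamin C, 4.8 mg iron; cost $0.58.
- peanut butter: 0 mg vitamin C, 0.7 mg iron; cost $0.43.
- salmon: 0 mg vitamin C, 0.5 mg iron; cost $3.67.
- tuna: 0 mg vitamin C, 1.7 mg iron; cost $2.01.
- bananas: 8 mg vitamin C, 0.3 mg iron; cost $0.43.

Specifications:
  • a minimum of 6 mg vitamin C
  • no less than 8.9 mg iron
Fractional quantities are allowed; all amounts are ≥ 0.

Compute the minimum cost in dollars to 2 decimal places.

Let x1 = servings of black beans, x2 = servings of peanut butter, x3 = servings of salmon, x4 = servings of tuna, x5 = servings of bananas.
Minimize 0.58x1 + 0.43x2 + 3.67x3 + 2.01x4 + 0.43x5 with:
  8x5 ≥ 6   (vitamin C)
  4.8x1 + 0.7x2 + 0.5x3 + 1.7x4 + 0.3x5 ≥ 8.9   (iron)
  x1, x2, x3, x4, x5 ≥ 0.
The cheapest feasible vertex uses only black beans, bananas; peanut butter, salmon, tuna are not used. Binding constraints: vitamin C and iron.
Optimal quantities: black beans = 1.807 servings, bananas = 0.75 servings.
Total cost: 0.58·1.807 + 0.43·0.75 = 1.3706.

$1.37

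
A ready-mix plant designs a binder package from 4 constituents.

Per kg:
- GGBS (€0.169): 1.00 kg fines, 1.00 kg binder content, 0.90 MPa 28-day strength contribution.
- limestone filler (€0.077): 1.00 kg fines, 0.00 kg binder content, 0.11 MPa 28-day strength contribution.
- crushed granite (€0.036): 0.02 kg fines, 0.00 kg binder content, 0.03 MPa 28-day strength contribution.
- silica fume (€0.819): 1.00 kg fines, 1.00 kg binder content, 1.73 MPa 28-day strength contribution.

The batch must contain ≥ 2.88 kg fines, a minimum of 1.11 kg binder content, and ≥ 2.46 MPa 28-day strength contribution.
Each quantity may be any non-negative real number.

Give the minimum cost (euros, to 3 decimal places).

€0.471

Set it up as a linear program. Let x1 = kg of GGBS, x2 = kg of limestone filler, x3 = kg of crushed granite, x4 = kg of silica fume.
min 0.169x1 + 0.077x2 + 0.036x3 + 0.819x4 s.t.:
  1x1 + 1x2 + 0.02x3 + 1x4 ≥ 2.88   (fines)
  1x1 + 1x4 ≥ 1.11   (binder content)
  0.9x1 + 0.11x2 + 0.03x3 + 1.73x4 ≥ 2.46   (28-day strength contribution)
  x1, x2, x3, x4 ≥ 0.
The cheapest feasible vertex uses only GGBS, limestone filler; crushed granite, silica fume are not used. There the fines and 28-day strength contribution constraints are tight.
So GGBS = 2.713 kg, limestone filler = 0.1671 kg.
Cost = 0.169·2.713 + 0.077·0.1671 = 0.47136.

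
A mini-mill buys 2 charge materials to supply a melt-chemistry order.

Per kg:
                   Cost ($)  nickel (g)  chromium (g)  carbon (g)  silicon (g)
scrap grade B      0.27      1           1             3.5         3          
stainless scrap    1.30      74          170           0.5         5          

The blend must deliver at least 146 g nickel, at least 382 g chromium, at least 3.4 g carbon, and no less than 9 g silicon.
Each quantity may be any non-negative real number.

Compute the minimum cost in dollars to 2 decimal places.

$3.09

Let x1 = kg of scrap grade B, x2 = kg of stainless scrap.
Minimize 0.27x1 + 1.3x2 s.t.:
  1x1 + 74x2 ≥ 146   (nickel)
  1x1 + 170x2 ≥ 382   (chromium)
  3.5x1 + 0.5x2 ≥ 3.4   (carbon)
  3x1 + 5x2 ≥ 9   (silicon)
  x1, x2 ≥ 0.
Both inputs are positive at the optimum. The chromium and carbon requirements are met with equality.
Solving gives x1 = 0.651, x2 = 2.243.
Cost = 0.27·0.651 + 1.3·2.243 = 3.0917.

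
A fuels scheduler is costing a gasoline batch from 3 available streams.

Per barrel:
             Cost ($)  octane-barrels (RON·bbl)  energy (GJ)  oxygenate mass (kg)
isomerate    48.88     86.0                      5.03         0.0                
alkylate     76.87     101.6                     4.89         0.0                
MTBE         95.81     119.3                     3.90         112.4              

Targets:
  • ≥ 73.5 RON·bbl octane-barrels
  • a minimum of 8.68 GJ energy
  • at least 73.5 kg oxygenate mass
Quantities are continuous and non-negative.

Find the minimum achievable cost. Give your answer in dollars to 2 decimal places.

Let x1 = barrels of isomerate, x2 = barrels of alkylate, x3 = barrels of MTBE.
Minimise 48.88x1 + 76.87x2 + 95.81x3 s.t.:
  86x1 + 101.6x2 + 119.3x3 ≥ 73.5   (octane-barrels)
  5.03x1 + 4.89x2 + 3.9x3 ≥ 8.68   (energy)
  112.4x3 ≥ 73.5   (oxygenate mass)
  x1, x2, x3 ≥ 0.
At the optimum only isomerate, MTBE are positive (alkylate = 0). There the energy and oxygenate mass constraints are tight.
Solving gives x1 = 1.2186, x3 = 0.65391.
Cost = 48.88·1.2186 + 95.81·0.65391 = 122.2163.

$122.22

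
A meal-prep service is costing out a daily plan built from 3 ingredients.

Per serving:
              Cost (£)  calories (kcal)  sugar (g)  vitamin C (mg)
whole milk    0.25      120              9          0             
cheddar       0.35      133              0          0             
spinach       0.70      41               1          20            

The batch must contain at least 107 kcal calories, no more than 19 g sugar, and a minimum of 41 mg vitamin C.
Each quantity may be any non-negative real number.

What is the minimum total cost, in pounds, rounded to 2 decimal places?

£1.48

Let x1 = servings of whole milk, x2 = servings of cheddar, x3 = servings of spinach.
Minimise 0.25x1 + 0.35x2 + 0.7x3 subject to:
  120x1 + 133x2 + 41x3 ≥ 107   (calories)
  9x1 + 1x3 ≤ 19   (sugar)
  20x3 ≥ 41   (vitamin C)
  x1, x2, x3 ≥ 0.
At the optimum only whole milk, spinach are positive (cheddar = 0). Binding constraints: calories and vitamin C.
Optimal quantities: whole milk = 0.1913 servings, spinach = 2.05 servings.
Objective = 0.25·0.1913 + 0.7·2.05 = 1.4828.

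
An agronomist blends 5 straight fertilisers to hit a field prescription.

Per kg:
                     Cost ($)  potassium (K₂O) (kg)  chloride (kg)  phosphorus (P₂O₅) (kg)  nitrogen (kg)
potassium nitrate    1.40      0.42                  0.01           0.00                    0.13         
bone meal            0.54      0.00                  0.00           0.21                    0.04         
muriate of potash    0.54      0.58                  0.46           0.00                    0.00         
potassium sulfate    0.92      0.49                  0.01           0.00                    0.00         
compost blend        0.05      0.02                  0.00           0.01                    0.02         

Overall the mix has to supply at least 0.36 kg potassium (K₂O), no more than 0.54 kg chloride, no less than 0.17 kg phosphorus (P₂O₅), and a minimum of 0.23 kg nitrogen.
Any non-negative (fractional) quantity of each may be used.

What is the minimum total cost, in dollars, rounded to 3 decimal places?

$0.834

Let x1 = kg of potassium nitrate, x2 = kg of bone meal, x3 = kg of muriate of potash, x4 = kg of potassium sulfate, x5 = kg of compost blend.
Minimize 1.4x1 + 0.54x2 + 0.54x3 + 0.92x4 + 0.05x5 with:
  0.42x1 + 0.58x3 + 0.49x4 + 0.02x5 ≥ 0.36   (potassium (K₂O))
  0.01x1 + 0.46x3 + 0.01x4 ≤ 0.54   (chloride)
  0.21x2 + 0.01x5 ≥ 0.17   (phosphorus (P₂O₅))
  0.13x1 + 0.04x2 + 0.02x5 ≥ 0.23   (nitrogen)
  x1, x2, x3, x4, x5 ≥ 0.
The optimal basis is {bone meal, muriate of potash, compost blend}; potassium nitrate, potassium sulfate drop out. Binding constraints: potassium (K₂O), phosphorus (P₂O₅), nitrogen.
Optimal quantities: bone meal = 0.2895 kg, muriate of potash = 0.2441 kg, compost blend = 10.92 kg.
Total cost: 0.54·0.2895 + 0.54·0.2441 + 0.05·10.92 = 0.83414.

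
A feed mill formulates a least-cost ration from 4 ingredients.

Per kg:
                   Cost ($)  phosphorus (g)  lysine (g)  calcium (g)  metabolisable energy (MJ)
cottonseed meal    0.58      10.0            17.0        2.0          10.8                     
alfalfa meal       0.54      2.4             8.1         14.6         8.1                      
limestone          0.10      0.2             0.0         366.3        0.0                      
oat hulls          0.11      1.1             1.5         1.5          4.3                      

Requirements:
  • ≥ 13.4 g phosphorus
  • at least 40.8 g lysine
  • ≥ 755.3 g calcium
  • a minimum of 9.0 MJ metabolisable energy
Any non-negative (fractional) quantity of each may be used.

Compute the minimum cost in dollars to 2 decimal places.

$1.60

Let x1 = kg of cottonseed meal, x2 = kg of alfalfa meal, x3 = kg of limestone, x4 = kg of oat hulls.
Minimize 0.58x1 + 0.54x2 + 0.1x3 + 0.11x4 with:
  10x1 + 2.4x2 + 0.2x3 + 1.1x4 ≥ 13.4   (phosphorus)
  17x1 + 8.1x2 + 1.5x4 ≥ 40.8   (lysine)
  2x1 + 14.6x2 + 366.3x3 + 1.5x4 ≥ 755.3   (calcium)
  10.8x1 + 8.1x2 + 4.3x4 ≥ 9   (metabolisable energy)
  x1, x2, x3, x4 ≥ 0.
The optimal basis is {cottonseed meal, limestone}; alfalfa meal, oat hulls drop out. Binding constraints: lysine and calcium.
So cottonseed meal = 2.4 kg, limestone = 2.049 kg.
Hence cost = 0.58·2.4 + 0.1·2.049 = $1.5969.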